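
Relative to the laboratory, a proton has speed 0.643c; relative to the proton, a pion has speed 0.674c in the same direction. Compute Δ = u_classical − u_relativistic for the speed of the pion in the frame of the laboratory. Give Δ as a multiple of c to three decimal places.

Galilean: u_cl = 0.674 + 0.643 = 1.3170.
Relativistic: u_rel = (0.674 + 0.643) / (1 + 0.674·0.643) = 1.3170/1.4334 = 0.9188.
Δ = 1.3170 − 0.9188 = 0.3982.
(The classical prediction exceeds c; the relativistic result does not.)

Δ = 0.398c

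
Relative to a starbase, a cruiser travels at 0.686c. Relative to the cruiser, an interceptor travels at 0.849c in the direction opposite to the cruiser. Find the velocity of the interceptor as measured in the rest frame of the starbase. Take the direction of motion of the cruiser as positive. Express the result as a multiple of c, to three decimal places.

With v = 0.686 and u' = -0.849 (in units of c),
u = (u' + v)/(1 + u'v/c²):
u = (-0.849 + 0.686) / (1 + (-0.849)·0.686) = -0.1630/0.4176 = -0.3903

-0.390c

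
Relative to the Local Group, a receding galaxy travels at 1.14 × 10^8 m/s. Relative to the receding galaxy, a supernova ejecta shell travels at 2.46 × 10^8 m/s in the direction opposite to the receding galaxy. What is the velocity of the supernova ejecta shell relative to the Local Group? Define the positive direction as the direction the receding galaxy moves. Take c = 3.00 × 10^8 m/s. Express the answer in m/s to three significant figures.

In units of c (dividing by 3.00 × 10^8 m/s): v = 0.380, u' = -0.820.
u = (u' + v)/(1 + u'v/c²):
u = (-0.820 + 0.380) / (1 + (-0.820)·0.380) = -0.4400/0.6884 = -0.6392
Converting back: u = -0.6392 × 3.00 × 10^8 m/s.

-1.92 × 10^8 m/s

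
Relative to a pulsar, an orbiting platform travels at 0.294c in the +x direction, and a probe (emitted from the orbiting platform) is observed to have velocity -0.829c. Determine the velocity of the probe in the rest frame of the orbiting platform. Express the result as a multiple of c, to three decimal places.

Invert the composition law: u' = (u − v)/(1 − uv/c²).
u' = (-0.829 − 0.294) / (1 − (-0.829)(0.294)) = -1.1230/1.2437 = -0.9029.

-0.903c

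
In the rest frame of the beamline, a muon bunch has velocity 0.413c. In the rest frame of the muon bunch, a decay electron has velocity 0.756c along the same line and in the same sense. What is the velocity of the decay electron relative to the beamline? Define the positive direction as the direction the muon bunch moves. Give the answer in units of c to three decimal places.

With v = 0.413 and u' = 0.756 (in units of c),
u = (u' + v)/(1 + u'v/c²):
u = (0.756 + 0.413) / (1 + 0.756·0.413) = 1.1690/1.3122 = 0.8909

0.891c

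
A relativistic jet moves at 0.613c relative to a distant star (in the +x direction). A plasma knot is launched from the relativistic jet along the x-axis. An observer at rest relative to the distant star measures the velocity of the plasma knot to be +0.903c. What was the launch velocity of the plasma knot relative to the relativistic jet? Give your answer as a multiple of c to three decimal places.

+0.650c

Invert the composition law: u' = (u − v)/(1 − uv/c²).
u' = (0.903 − 0.613) / (1 − (0.903)(0.613)) = 0.2900/0.4465 = 0.6496.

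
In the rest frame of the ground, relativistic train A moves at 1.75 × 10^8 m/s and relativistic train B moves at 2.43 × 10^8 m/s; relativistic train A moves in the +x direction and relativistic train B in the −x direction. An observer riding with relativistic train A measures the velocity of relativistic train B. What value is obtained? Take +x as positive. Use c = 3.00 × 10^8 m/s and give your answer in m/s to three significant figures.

β_A = 0.583, β_B = -0.810 (dividing each by c = 3.00 × 10^8 m/s).
Transform to A's frame with the inverse velocity-addition law: u' = (u − v)/(1 − uv/c²), taking u = β_B and v = β_A.
u' = (-0.810 − 0.583) / (1 − (0.583)(-0.810)) = -1.3933/1.4725 = -0.9462.
u' = -0.9462 × 3.00 × 10^8 m/s.

-2.84 × 10^8 m/s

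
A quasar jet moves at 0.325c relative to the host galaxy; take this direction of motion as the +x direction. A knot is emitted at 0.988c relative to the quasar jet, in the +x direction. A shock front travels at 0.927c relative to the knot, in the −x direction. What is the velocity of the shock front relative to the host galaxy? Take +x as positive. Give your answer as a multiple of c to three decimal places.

Apply u = (u' + v)/(1 + u'v/c²) successively, working outward toward the host galaxy.
Start: velocity of the quasar jet relative to the host galaxy = 0.3250c.
Compose with the knot (u' = 0.988 in the quasar jet frame): u_1 = (0.988 + 0.325) / (1 + 0.988·0.325) = 1.3130/1.3211 = 0.9939.
Compose with the shock front (u' = -0.927 in the knot frame): u_2 = (-0.927 + 0.994) / (1 + (-0.927)·0.994) = 0.0669/0.0787 = 0.8498.

+0.850c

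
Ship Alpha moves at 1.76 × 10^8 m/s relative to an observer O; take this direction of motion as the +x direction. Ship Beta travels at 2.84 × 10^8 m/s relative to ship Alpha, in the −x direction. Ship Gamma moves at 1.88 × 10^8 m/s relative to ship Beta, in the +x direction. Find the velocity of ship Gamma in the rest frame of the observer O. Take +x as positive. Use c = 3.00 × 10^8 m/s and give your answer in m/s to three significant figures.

-1.11 × 10^8 m/s

Apply u = (u' + v)/(1 + u'v/c²) successively, working outward toward the observer O.
(Dividing each given speed by c = 3.00 × 10^8 m/s to work in units of c.)
Start: velocity of ship Alpha relative to the observer O = 0.5867c.
Compose with ship Beta (u' = -0.947 in ship Alpha frame): u_1 = (-0.947 + 0.587) / (1 + (-0.947)·0.587) = -0.3600/0.4446 = -0.8097.
Compose with ship Gamma (u' = 0.627 in ship Beta frame): u_2 = (0.627 + (-0.810)) / (1 + 0.627·(-0.810)) = -0.1830/0.4926 = -0.3715.
So u = -0.3715 × 3.00 × 10^8 m/s.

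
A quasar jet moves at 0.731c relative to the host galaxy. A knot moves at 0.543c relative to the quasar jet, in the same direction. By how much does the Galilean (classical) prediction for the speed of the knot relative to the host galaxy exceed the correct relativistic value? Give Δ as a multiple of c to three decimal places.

Galilean: u_cl = 0.543 + 0.731 = 1.2740.
Relativistic: u_rel = (0.543 + 0.731) / (1 + 0.543·0.731) = 1.2740/1.3969 = 0.9120.
Δ = 1.2740 − 0.9120 = 0.3620.
(The classical prediction exceeds c; the relativistic result does not.)

Δ = 0.362c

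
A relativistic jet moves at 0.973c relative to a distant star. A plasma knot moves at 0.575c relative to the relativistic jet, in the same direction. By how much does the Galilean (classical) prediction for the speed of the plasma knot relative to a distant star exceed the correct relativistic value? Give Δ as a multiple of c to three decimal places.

Δ = 0.555c

Galilean: u_cl = 0.575 + 0.973 = 1.5480.
Relativistic: u_rel = (0.575 + 0.973) / (1 + 0.575·0.973) = 1.5480/1.5595 = 0.9926.
Δ = 1.5480 − 0.9926 = 0.5554.
(The classical prediction exceeds c; the relativistic result does not.)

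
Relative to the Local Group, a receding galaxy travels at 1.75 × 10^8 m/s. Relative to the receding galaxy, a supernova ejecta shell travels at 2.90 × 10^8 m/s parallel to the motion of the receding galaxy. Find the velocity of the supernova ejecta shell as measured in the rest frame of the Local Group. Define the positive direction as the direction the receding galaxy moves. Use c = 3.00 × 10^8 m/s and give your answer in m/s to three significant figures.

2.97 × 10^8 m/s

In units of c (dividing by 3.00 × 10^8 m/s): v = 0.583, u' = 0.967.
u = (u' + v)/(1 + u'v/c²):
u = (0.967 + 0.583) / (1 + 0.967·0.583) = 1.5500/1.5639 = 0.9911
Converting back: u = 0.9911 × 3.00 × 10^8 m/s.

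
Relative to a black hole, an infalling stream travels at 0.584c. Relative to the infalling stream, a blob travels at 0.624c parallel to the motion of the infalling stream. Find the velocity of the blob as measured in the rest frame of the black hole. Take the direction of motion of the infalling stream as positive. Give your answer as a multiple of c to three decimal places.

0.885c

With v = 0.584 and u' = 0.624 (in units of c),
u = (u' + v)/(1 + u'v/c²):
u = (0.624 + 0.584) / (1 + 0.624·0.584) = 1.2080/1.3644 = 0.8854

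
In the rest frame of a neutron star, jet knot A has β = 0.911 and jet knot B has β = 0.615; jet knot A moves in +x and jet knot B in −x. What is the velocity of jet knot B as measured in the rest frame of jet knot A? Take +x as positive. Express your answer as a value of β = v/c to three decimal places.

β = -0.978

β_A = 0.911, β_B = -0.615.
Transform to A's frame with the inverse velocity-addition law: u' = (u − v)/(1 − uv/c²), taking u = β_B and v = β_A.
u' = (-0.615 − 0.911) / (1 − (0.911)(-0.615)) = -1.5260/1.5603 = -0.9780.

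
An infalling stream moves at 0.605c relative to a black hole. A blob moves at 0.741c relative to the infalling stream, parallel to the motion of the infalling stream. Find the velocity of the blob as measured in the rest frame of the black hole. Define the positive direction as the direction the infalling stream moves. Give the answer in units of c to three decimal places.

With v = 0.605 and u' = 0.741 (in units of c),
u = (u' + v)/(1 + u'v/c²):
u = (0.741 + 0.605) / (1 + 0.741·0.605) = 1.3460/1.4483 = 0.9294

0.929c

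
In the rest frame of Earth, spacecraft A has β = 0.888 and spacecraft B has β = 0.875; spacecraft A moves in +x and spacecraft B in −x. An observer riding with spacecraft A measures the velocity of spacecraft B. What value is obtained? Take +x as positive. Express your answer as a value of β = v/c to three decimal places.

β = -0.992

β_A = 0.888, β_B = -0.875.
Transform to A's frame with the inverse velocity-addition law: u' = (u − v)/(1 − uv/c²), taking u = β_B and v = β_A.
u' = (-0.875 − 0.888) / (1 − (0.888)(-0.875)) = -1.7630/1.7770 = -0.9921.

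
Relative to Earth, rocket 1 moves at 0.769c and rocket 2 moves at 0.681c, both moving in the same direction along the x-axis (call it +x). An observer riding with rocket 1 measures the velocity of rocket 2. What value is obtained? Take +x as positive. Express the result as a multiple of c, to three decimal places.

β_A = 0.769, β_B = 0.681.
Transform to A's frame with the inverse velocity-addition law: u' = (u − v)/(1 − uv/c²), taking u = β_B and v = β_A.
u' = (0.681 − 0.769) / (1 − (0.769)(0.681)) = -0.0880/0.4763 = -0.1848.

-0.185c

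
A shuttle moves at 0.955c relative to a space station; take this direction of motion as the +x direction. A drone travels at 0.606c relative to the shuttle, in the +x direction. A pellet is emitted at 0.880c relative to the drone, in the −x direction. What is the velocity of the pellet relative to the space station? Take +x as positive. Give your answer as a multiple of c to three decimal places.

Apply u = (u' + v)/(1 + u'v/c²) successively, working outward toward the space station.
Start: velocity of the shuttle relative to the space station = 0.9550c.
Compose with the drone (u' = 0.606 in the shuttle frame): u_1 = (0.606 + 0.955) / (1 + 0.606·0.955) = 1.5610/1.5787 = 0.9888.
Compose with the pellet (u' = -0.880 in the drone frame): u_2 = (-0.880 + 0.989) / (1 + (-0.880)·0.989) = 0.1088/0.1299 = 0.8374.

+0.837c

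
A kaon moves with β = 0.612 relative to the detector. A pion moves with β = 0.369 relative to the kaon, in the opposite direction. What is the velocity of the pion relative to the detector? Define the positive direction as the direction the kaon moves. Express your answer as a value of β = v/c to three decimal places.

β = +0.314

With v = 0.612 and u' = -0.369 (in units of c),
u = (u' + v)/(1 + u'v/c²):
u = (-0.369 + 0.612) / (1 + (-0.369)·0.612) = 0.2430/0.7742 = 0.3139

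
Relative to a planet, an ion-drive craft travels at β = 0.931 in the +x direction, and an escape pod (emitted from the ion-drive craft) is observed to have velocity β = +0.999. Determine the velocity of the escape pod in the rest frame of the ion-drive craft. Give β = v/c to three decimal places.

β = +0.972

Invert the composition law: u' = (u − v)/(1 − uv/c²).
u' = (0.999 − 0.931) / (1 − (0.999)(0.931)) = 0.0680/0.0699 = 0.9724.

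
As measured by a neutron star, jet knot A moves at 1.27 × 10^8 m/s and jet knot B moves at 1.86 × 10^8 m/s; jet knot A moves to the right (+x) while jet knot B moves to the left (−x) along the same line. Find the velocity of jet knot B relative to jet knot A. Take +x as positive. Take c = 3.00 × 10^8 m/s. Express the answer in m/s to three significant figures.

-2.48 × 10^8 m/s

β_A = 0.423, β_B = -0.620 (dividing each by c = 3.00 × 10^8 m/s).
Transform to A's frame with the inverse velocity-addition law: u' = (u − v)/(1 − uv/c²), taking u = β_B and v = β_A.
u' = (-0.620 − 0.423) / (1 − (0.423)(-0.620)) = -1.0433/1.2625 = -0.8264.
u' = -0.8264 × 3.00 × 10^8 m/s.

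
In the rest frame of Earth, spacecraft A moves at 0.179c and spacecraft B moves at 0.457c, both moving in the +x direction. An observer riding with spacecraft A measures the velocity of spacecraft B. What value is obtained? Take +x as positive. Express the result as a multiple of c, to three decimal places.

β_A = 0.179, β_B = 0.457.
Transform to A's frame with the inverse velocity-addition law: u' = (u − v)/(1 − uv/c²), taking u = β_B and v = β_A.
u' = (0.457 − 0.179) / (1 − (0.179)(0.457)) = 0.2780/0.9182 = 0.3028.

+0.303c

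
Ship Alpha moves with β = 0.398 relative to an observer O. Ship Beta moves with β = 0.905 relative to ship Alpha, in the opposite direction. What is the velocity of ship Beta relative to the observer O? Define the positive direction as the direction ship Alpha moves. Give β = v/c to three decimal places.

With v = 0.398 and u' = -0.905 (in units of c),
u = (u' + v)/(1 + u'v/c²):
u = (-0.905 + 0.398) / (1 + (-0.905)·0.398) = -0.5070/0.6398 = -0.7924

β = -0.792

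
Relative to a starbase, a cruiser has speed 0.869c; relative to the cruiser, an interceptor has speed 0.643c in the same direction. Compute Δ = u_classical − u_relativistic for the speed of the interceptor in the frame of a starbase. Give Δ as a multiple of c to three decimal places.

Galilean: u_cl = 0.643 + 0.869 = 1.5120.
Relativistic: u_rel = (0.643 + 0.869) / (1 + 0.643·0.869) = 1.5120/1.5588 = 0.9700.
Δ = 1.5120 − 0.9700 = 0.5420.
(The classical prediction exceeds c; the relativistic result does not.)

Δ = 0.542c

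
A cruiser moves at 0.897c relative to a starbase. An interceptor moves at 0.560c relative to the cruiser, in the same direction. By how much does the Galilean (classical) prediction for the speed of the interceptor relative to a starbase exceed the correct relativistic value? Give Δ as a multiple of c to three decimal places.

Galilean: u_cl = 0.560 + 0.897 = 1.4570.
Relativistic: u_rel = (0.560 + 0.897) / (1 + 0.560·0.897) = 1.4570/1.5023 = 0.9698.
Δ = 1.4570 − 0.9698 = 0.4872.
(The classical prediction exceeds c; the relativistic result does not.)

Δ = 0.487c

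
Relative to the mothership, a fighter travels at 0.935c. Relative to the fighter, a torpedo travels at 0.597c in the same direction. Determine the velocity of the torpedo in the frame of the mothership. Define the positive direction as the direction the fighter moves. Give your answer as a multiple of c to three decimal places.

With v = 0.935 and u' = 0.597 (in units of c),
u = (u' + v)/(1 + u'v/c²):
u = (0.597 + 0.935) / (1 + 0.597·0.935) = 1.5320/1.5582 = 0.9832

0.983c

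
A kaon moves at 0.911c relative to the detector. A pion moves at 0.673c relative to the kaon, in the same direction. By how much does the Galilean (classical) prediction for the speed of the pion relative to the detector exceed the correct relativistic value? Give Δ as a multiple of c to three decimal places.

Δ = 0.602c

Galilean: u_cl = 0.673 + 0.911 = 1.5840.
Relativistic: u_rel = (0.673 + 0.911) / (1 + 0.673·0.911) = 1.5840/1.6131 = 0.9820.
Δ = 1.5840 − 0.9820 = 0.6020.
(The classical prediction exceeds c; the relativistic result does not.)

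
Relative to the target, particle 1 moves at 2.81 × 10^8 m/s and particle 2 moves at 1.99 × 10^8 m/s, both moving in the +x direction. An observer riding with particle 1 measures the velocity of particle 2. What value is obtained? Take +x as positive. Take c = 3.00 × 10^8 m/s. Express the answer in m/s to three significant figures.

β_A = 0.937, β_B = 0.663 (dividing each by c = 3.00 × 10^8 m/s).
Transform to A's frame with the inverse velocity-addition law: u' = (u − v)/(1 − uv/c²), taking u = β_B and v = β_A.
u' = (0.663 − 0.937) / (1 − (0.937)(0.663)) = -0.2733/0.3787 = -0.7218.
u' = -0.7218 × 3.00 × 10^8 m/s.

-2.17 × 10^8 m/s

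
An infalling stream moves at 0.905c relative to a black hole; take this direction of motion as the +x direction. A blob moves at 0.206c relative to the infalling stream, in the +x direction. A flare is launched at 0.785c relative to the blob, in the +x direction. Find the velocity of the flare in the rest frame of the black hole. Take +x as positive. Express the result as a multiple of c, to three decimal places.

Apply u = (u' + v)/(1 + u'v/c²) successively, working outward toward the black hole.
Start: velocity of the infalling stream relative to the black hole = 0.9050c.
Compose with the blob (u' = 0.206 in the infalling stream frame): u_1 = (0.206 + 0.905) / (1 + 0.206·0.905) = 1.1110/1.1864 = 0.9364.
Compose with the flare (u' = 0.785 in the blob frame): u_2 = (0.785 + 0.936) / (1 + 0.785·0.936) = 1.7214/1.7351 = 0.9921.

0.992c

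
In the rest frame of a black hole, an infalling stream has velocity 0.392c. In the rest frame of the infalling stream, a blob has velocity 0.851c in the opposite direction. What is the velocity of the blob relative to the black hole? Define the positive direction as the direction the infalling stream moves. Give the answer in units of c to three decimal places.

-0.689c

With v = 0.392 and u' = -0.851 (in units of c),
u = (u' + v)/(1 + u'v/c²):
u = (-0.851 + 0.392) / (1 + (-0.851)·0.392) = -0.4590/0.6664 = -0.6888
(Galilean addition would give -0.459c.)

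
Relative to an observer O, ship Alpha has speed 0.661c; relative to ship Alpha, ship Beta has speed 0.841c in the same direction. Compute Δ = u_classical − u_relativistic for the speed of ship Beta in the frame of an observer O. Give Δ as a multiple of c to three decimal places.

Galilean: u_cl = 0.841 + 0.661 = 1.5020.
Relativistic: u_rel = (0.841 + 0.661) / (1 + 0.841·0.661) = 1.5020/1.5559 = 0.9654.
Δ = 1.5020 − 0.9654 = 0.5366.
(The classical prediction exceeds c; the relativistic result does not.)

Δ = 0.537c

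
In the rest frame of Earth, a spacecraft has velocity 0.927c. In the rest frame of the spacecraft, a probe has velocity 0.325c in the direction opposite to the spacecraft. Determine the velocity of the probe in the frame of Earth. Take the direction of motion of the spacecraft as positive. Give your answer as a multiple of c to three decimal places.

With v = 0.927 and u' = -0.325 (in units of c),
u = (u' + v)/(1 + u'v/c²):
u = (-0.325 + 0.927) / (1 + (-0.325)·0.927) = 0.6020/0.6987 = 0.8616
(Galilean addition would give +0.602c.)

+0.862c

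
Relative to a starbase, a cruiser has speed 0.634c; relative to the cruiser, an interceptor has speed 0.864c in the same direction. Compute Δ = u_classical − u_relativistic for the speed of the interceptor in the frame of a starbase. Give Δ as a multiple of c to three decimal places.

Galilean: u_cl = 0.864 + 0.634 = 1.4980.
Relativistic: u_rel = (0.864 + 0.634) / (1 + 0.864·0.634) = 1.4980/1.5478 = 0.9678.
Δ = 1.4980 − 0.9678 = 0.5302.
(The classical prediction exceeds c; the relativistic result does not.)

Δ = 0.530c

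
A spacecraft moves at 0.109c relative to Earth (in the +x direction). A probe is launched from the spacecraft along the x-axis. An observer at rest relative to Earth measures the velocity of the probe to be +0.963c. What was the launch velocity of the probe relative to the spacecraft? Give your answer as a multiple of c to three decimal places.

Invert the composition law: u' = (u − v)/(1 − uv/c²).
u' = (0.963 − 0.109) / (1 − (0.963)(0.109)) = 0.8540/0.8950 = 0.9542.

+0.954c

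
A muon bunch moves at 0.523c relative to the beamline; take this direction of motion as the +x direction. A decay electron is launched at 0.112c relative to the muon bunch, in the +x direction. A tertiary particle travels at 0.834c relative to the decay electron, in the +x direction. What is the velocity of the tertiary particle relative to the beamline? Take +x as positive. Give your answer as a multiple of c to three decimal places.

0.956c

Apply u = (u' + v)/(1 + u'v/c²) successively, working outward toward the beamline.
Start: velocity of the muon bunch relative to the beamline = 0.5230c.
Compose with the decay electron (u' = 0.112 in the muon bunch frame): u_1 = (0.112 + 0.523) / (1 + 0.112·0.523) = 0.6350/1.0586 = 0.5999.
Compose with the tertiary particle (u' = 0.834 in the decay electron frame): u_2 = (0.834 + 0.600) / (1 + 0.834·0.600) = 1.4339/1.5003 = 0.9557.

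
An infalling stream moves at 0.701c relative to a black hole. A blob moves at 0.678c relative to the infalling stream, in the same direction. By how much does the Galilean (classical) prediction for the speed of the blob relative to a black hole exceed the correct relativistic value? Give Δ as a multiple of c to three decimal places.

Δ = 0.444c

Galilean: u_cl = 0.678 + 0.701 = 1.3790.
Relativistic: u_rel = (0.678 + 0.701) / (1 + 0.678·0.701) = 1.3790/1.4753 = 0.9347.
Δ = 1.3790 − 0.9347 = 0.4443.
(The classical prediction exceeds c; the relativistic result does not.)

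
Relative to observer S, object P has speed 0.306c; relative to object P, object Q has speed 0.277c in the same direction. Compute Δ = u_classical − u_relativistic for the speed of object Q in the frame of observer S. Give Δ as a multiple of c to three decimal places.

Δ = 0.046c

Galilean: u_cl = 0.277 + 0.306 = 0.5830.
Relativistic: u_rel = (0.277 + 0.306) / (1 + 0.277·0.306) = 0.5830/1.0848 = 0.5374.
Δ = 0.5830 − 0.5374 = 0.0456.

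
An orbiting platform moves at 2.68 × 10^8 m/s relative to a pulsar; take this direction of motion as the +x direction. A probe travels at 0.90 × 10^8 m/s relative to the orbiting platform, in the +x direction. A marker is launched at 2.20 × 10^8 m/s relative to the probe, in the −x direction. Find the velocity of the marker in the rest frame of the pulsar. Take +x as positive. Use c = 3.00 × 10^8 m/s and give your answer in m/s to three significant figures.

+2.01 × 10^8 m/s

Apply u = (u' + v)/(1 + u'v/c²) successively, working outward toward the pulsar.
(Dividing each given speed by c = 3.00 × 10^8 m/s to work in units of c.)
Start: velocity of the orbiting platform relative to the pulsar = 0.8933c.
Compose with the probe (u' = 0.300 in the orbiting platform frame): u_1 = (0.300 + 0.893) / (1 + 0.300·0.893) = 1.1933/1.2680 = 0.9411.
Compose with the marker (u' = -0.733 in the probe frame): u_2 = (-0.733 + 0.941) / (1 + (-0.733)·0.941) = 0.2078/0.3098 = 0.6706.
So u = 0.6706 × 3.00 × 10^8 m/s.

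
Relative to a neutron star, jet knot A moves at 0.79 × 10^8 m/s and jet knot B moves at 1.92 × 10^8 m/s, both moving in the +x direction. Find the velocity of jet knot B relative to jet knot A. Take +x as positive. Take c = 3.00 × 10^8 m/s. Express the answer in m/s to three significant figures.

β_A = 0.263, β_B = 0.640 (dividing each by c = 3.00 × 10^8 m/s).
Transform to A's frame with the inverse velocity-addition law: u' = (u − v)/(1 − uv/c²), taking u = β_B and v = β_A.
u' = (0.640 − 0.263) / (1 − (0.263)(0.640)) = 0.3767/0.8315 = 0.4530.
u' = 0.4530 × 3.00 × 10^8 m/s.

+1.36 × 10^8 m/s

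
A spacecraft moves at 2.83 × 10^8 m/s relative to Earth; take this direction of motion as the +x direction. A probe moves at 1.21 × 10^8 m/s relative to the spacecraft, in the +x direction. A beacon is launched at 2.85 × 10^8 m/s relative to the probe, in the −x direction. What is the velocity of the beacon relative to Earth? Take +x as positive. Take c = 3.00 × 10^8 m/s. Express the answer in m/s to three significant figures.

Apply u = (u' + v)/(1 + u'v/c²) successively, working outward toward Earth.
(Dividing each given speed by c = 3.00 × 10^8 m/s to work in units of c.)
Start: velocity of the spacecraft relative to Earth = 0.9433c.
Compose with the probe (u' = 0.403 in the spacecraft frame): u_1 = (0.403 + 0.943) / (1 + 0.403·0.943) = 1.3467/1.3805 = 0.9755.
Compose with the beacon (u' = -0.950 in the probe frame): u_2 = (-0.950 + 0.976) / (1 + (-0.950)·0.976) = 0.0255/0.0733 = 0.3481.
So u = 0.3481 × 3.00 × 10^8 m/s.

+1.04 × 10^8 m/s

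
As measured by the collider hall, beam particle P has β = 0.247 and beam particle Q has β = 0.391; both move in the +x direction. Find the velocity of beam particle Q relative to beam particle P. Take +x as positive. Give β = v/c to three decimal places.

β = +0.159

β_A = 0.247, β_B = 0.391.
Transform to A's frame with the inverse velocity-addition law: u' = (u − v)/(1 − uv/c²), taking u = β_B and v = β_A.
u' = (0.391 − 0.247) / (1 − (0.247)(0.391)) = 0.1440/0.9034 = 0.1594.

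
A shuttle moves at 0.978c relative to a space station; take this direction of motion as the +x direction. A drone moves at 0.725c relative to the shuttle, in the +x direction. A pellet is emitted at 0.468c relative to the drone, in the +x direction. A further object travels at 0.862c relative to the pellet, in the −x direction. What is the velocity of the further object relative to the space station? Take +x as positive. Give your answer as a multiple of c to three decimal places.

+0.983c

Apply u = (u' + v)/(1 + u'v/c²) successively, working outward toward the space station.
Start: velocity of the shuttle relative to the space station = 0.9780c.
Compose with the drone (u' = 0.725 in the shuttle frame): u_1 = (0.725 + 0.978) / (1 + 0.725·0.978) = 1.7030/1.7090 = 0.9965.
Compose with the pellet (u' = 0.468 in the drone frame): u_2 = (0.468 + 0.996) / (1 + 0.468·0.996) = 1.4645/1.4663 = 0.9987.
Compose with the further object (u' = -0.862 in the pellet frame): u_3 = (-0.862 + 0.999) / (1 + (-0.862)·0.999) = 0.1367/0.1391 = 0.9828.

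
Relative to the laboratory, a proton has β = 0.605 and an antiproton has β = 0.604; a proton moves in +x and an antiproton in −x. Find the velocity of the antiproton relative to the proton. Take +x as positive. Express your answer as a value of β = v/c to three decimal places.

β_A = 0.605, β_B = -0.604.
Transform to A's frame with the inverse velocity-addition law: u' = (u − v)/(1 − uv/c²), taking u = β_B and v = β_A.
u' = (-0.604 − 0.605) / (1 − (0.605)(-0.604)) = -1.2090/1.3654 = -0.8854.

β = -0.885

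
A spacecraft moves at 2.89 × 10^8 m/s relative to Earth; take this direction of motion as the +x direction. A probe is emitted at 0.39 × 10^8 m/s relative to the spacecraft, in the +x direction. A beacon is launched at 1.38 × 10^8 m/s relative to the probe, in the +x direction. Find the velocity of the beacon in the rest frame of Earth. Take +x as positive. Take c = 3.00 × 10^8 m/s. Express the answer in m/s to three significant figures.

Apply u = (u' + v)/(1 + u'v/c²) successively, working outward toward Earth.
(Dividing each given speed by c = 3.00 × 10^8 m/s to work in units of c.)
Start: velocity of the spacecraft relative to Earth = 0.9633c.
Compose with the probe (u' = 0.130 in the spacecraft frame): u_1 = (0.130 + 0.963) / (1 + 0.130·0.963) = 1.0933/1.1252 = 0.9717.
Compose with the beacon (u' = 0.460 in the probe frame): u_2 = (0.460 + 0.972) / (1 + 0.460·0.972) = 1.4317/1.4470 = 0.9894.
So u = 0.9894 × 3.00 × 10^8 m/s.

2.97 × 10^8 m/s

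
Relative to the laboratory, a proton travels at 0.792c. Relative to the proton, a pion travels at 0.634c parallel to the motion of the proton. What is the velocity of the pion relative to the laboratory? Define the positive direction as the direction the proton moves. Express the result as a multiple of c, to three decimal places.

With v = 0.792 and u' = 0.634 (in units of c),
u = (u' + v)/(1 + u'v/c²):
u = (0.634 + 0.792) / (1 + 0.634·0.792) = 1.4260/1.5021 = 0.9493
(Galilean addition would give +1.426c, exceeding c.)

0.949c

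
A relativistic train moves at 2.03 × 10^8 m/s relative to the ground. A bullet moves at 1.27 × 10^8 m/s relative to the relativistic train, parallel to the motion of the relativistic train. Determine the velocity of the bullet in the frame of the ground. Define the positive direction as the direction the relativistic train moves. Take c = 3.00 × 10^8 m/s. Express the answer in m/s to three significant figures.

In units of c (dividing by 3.00 × 10^8 m/s): v = 0.677, u' = 0.423.
u = (u' + v)/(1 + u'v/c²):
u = (0.423 + 0.677) / (1 + 0.423·0.677) = 1.1000/1.2865 = 0.8551
(Galilean addition would give +1.100c, exceeding c.)
Converting back: u = 0.8551 × 3.00 × 10^8 m/s.

2.57 × 10^8 m/s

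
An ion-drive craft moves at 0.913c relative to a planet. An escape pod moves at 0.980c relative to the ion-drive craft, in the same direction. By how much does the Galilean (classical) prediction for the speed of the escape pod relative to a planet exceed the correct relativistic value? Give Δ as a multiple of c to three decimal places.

Galilean: u_cl = 0.980 + 0.913 = 1.8930.
Relativistic: u_rel = (0.980 + 0.913) / (1 + 0.980·0.913) = 1.8930/1.8947 = 0.9991.
Δ = 1.8930 − 0.9991 = 0.8939.
(The classical prediction exceeds c; the relativistic result does not.)

Δ = 0.894c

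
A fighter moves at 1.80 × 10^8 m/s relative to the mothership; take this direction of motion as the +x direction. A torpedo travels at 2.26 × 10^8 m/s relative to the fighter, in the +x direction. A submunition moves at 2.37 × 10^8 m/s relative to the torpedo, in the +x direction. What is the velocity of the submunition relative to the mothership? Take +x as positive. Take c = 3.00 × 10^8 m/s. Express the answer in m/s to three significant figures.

2.98 × 10^8 m/s

Apply u = (u' + v)/(1 + u'v/c²) successively, working outward toward the mothership.
(Dividing each given speed by c = 3.00 × 10^8 m/s to work in units of c.)
Start: velocity of the fighter relative to the mothership = 0.6000c.
Compose with the torpedo (u' = 0.753 in the fighter frame): u_1 = (0.753 + 0.600) / (1 + 0.753·0.600) = 1.3533/1.4520 = 0.9320.
Compose with the submunition (u' = 0.790 in the torpedo frame): u_2 = (0.790 + 0.932) / (1 + 0.790·0.932) = 1.7220/1.7363 = 0.9918.
So u = 0.9918 × 3.00 × 10^8 m/s.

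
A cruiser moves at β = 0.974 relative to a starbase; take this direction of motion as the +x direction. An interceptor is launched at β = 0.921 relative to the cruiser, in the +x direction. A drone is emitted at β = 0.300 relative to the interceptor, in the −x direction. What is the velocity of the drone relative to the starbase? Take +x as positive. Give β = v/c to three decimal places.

Apply u = (u' + v)/(1 + u'v/c²) successively, working outward toward the starbase.
Start: velocity of the cruiser relative to the starbase = 0.9740c.
Compose with the interceptor (u' = 0.921 in the cruiser frame): u_1 = (0.921 + 0.974) / (1 + 0.921·0.974) = 1.8950/1.8971 = 0.9989.
Compose with the drone (u' = -0.300 in the interceptor frame): u_2 = (-0.300 + 0.999) / (1 + (-0.300)·0.999) = 0.6989/0.7003 = 0.9980.

β = +0.998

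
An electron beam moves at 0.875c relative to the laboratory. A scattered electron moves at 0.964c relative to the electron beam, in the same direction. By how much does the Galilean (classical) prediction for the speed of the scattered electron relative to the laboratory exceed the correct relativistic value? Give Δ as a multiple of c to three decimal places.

Δ = 0.841c

Galilean: u_cl = 0.964 + 0.875 = 1.8390.
Relativistic: u_rel = (0.964 + 0.875) / (1 + 0.964·0.875) = 1.8390/1.8435 = 0.9976.
Δ = 1.8390 − 0.9976 = 0.8414.
(The classical prediction exceeds c; the relativistic result does not.)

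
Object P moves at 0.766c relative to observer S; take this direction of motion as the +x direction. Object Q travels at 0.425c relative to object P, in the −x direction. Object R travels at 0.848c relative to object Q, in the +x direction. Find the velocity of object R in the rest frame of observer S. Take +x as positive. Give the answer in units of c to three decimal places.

+0.947c

Apply u = (u' + v)/(1 + u'v/c²) successively, working outward toward observer S.
Start: velocity of object P relative to observer S = 0.7660c.
Compose with object Q (u' = -0.425 in object P frame): u_1 = (-0.425 + 0.766) / (1 + (-0.425)·0.766) = 0.3410/0.6744 = 0.5056.
Compose with object R (u' = 0.848 in object Q frame): u_2 = (0.848 + 0.506) / (1 + 0.848·0.506) = 1.3536/1.4287 = 0.9474.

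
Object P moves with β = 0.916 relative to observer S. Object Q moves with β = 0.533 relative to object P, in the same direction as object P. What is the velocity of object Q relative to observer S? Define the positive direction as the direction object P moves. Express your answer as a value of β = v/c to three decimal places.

With v = 0.916 and u' = 0.533 (in units of c),
u = (u' + v)/(1 + u'v/c²):
u = (0.533 + 0.916) / (1 + 0.533·0.916) = 1.4490/1.4882 = 0.9736

β = 0.974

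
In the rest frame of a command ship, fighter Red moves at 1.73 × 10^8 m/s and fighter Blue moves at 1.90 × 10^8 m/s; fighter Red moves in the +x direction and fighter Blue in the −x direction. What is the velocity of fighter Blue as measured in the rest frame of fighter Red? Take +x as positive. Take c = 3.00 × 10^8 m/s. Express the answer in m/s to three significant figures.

-2.66 × 10^8 m/s

β_A = 0.577, β_B = -0.633 (dividing each by c = 3.00 × 10^8 m/s).
Transform to A's frame with the inverse velocity-addition law: u' = (u − v)/(1 − uv/c²), taking u = β_B and v = β_A.
u' = (-0.633 − 0.577) / (1 − (0.577)(-0.633)) = -1.2100/1.3652 = -0.8863.
u' = -0.8863 × 3.00 × 10^8 m/s.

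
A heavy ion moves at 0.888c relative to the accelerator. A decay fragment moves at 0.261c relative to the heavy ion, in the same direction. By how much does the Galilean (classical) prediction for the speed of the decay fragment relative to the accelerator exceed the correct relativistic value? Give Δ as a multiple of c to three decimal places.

Δ = 0.216c

Galilean: u_cl = 0.261 + 0.888 = 1.1490.
Relativistic: u_rel = (0.261 + 0.888) / (1 + 0.261·0.888) = 1.1490/1.2318 = 0.9328.
Δ = 1.1490 − 0.9328 = 0.2162.
(The classical prediction exceeds c; the relativistic result does not.)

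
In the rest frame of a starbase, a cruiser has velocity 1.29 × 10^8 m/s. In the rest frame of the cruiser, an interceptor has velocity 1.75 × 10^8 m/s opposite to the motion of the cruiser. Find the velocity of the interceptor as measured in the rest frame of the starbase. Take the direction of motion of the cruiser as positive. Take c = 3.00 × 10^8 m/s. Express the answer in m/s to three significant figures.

In units of c (dividing by 3.00 × 10^8 m/s): v = 0.430, u' = -0.583.
u = (u' + v)/(1 + u'v/c²):
u = (-0.583 + 0.430) / (1 + (-0.583)·0.430) = -0.1533/0.7492 = -0.2047
(Galilean addition would give -0.153c.)
Converting back: u = -0.2047 × 3.00 × 10^8 m/s.

-6.14 × 10^7 m/s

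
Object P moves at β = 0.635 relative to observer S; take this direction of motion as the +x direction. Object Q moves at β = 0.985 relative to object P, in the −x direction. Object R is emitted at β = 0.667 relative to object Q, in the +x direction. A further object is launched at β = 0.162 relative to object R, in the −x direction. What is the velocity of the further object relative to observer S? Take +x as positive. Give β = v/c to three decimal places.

β = -0.782

Apply u = (u' + v)/(1 + u'v/c²) successively, working outward toward observer S.
Start: velocity of object P relative to observer S = 0.6350c.
Compose with object Q (u' = -0.985 in object P frame): u_1 = (-0.985 + 0.635) / (1 + (-0.985)·0.635) = -0.3500/0.3745 = -0.9345.
Compose with object R (u' = 0.667 in object Q frame): u_2 = (0.667 + (-0.935)) / (1 + 0.667·(-0.935)) = -0.2675/0.3767 = -0.7102.
Compose with the further object (u' = -0.162 in object R frame): u_3 = (-0.162 + (-0.710)) / (1 + (-0.162)·(-0.710)) = -0.8722/1.1151 = -0.7822.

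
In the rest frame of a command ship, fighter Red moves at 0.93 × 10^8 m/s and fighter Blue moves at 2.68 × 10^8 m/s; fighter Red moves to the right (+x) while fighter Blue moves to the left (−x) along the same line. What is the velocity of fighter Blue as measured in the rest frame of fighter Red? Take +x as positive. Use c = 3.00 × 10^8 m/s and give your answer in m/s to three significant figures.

-2.83 × 10^8 m/s

β_A = 0.310, β_B = -0.893 (dividing each by c = 3.00 × 10^8 m/s).
Transform to A's frame with the inverse velocity-addition law: u' = (u − v)/(1 − uv/c²), taking u = β_B and v = β_A.
u' = (-0.893 − 0.310) / (1 − (0.310)(-0.893)) = -1.2033/1.2769 = -0.9424.
u' = -0.9424 × 3.00 × 10^8 m/s.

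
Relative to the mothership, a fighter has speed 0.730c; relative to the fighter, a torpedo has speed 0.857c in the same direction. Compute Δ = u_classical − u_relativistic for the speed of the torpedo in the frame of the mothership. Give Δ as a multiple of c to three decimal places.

Galilean: u_cl = 0.857 + 0.730 = 1.5870.
Relativistic: u_rel = (0.857 + 0.730) / (1 + 0.857·0.730) = 1.5870/1.6256 = 0.9762.
Δ = 1.5870 − 0.9762 = 0.6108.
(The classical prediction exceeds c; the relativistic result does not.)

Δ = 0.611c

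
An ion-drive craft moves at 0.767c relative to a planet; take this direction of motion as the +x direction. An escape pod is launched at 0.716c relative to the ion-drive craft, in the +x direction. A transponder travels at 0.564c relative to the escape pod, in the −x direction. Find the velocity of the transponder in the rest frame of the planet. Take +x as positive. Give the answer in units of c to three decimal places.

Apply u = (u' + v)/(1 + u'v/c²) successively, working outward toward the planet.
Start: velocity of the ion-drive craft relative to the planet = 0.7670c.
Compose with the escape pod (u' = 0.716 in the ion-drive craft frame): u_1 = (0.716 + 0.767) / (1 + 0.716·0.767) = 1.4830/1.5492 = 0.9573.
Compose with the transponder (u' = -0.564 in the escape pod frame): u_2 = (-0.564 + 0.957) / (1 + (-0.564)·0.957) = 0.3933/0.4601 = 0.8548.

+0.855c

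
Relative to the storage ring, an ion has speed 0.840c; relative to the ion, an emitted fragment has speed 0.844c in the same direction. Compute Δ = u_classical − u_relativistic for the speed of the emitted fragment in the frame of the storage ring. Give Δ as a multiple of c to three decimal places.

Δ = 0.699c

Galilean: u_cl = 0.844 + 0.840 = 1.6840.
Relativistic: u_rel = (0.844 + 0.840) / (1 + 0.844·0.840) = 1.6840/1.7090 = 0.9854.
Δ = 1.6840 − 0.9854 = 0.6986.
(The classical prediction exceeds c; the relativistic result does not.)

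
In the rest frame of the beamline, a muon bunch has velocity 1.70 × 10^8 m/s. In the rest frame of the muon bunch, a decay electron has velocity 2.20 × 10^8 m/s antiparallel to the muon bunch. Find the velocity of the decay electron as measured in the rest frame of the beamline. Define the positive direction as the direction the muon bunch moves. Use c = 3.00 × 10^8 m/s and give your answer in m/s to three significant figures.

-8.56 × 10^7 m/s

In units of c (dividing by 3.00 × 10^8 m/s): v = 0.567, u' = -0.733.
u = (u' + v)/(1 + u'v/c²):
u = (-0.733 + 0.567) / (1 + (-0.733)·0.567) = -0.1667/0.5844 = -0.2852
Converting back: u = -0.2852 × 3.00 × 10^8 m/s.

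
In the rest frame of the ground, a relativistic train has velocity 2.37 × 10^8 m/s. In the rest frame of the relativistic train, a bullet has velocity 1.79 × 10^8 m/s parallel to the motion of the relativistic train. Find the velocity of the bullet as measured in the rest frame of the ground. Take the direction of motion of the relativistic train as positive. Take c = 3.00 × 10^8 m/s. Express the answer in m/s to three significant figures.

In units of c (dividing by 3.00 × 10^8 m/s): v = 0.790, u' = 0.597.
u = (u' + v)/(1 + u'v/c²):
u = (0.597 + 0.790) / (1 + 0.597·0.790) = 1.3867/1.4714 = 0.9424
Converting back: u = 0.9424 × 3.00 × 10^8 m/s.

2.83 × 10^8 m/s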